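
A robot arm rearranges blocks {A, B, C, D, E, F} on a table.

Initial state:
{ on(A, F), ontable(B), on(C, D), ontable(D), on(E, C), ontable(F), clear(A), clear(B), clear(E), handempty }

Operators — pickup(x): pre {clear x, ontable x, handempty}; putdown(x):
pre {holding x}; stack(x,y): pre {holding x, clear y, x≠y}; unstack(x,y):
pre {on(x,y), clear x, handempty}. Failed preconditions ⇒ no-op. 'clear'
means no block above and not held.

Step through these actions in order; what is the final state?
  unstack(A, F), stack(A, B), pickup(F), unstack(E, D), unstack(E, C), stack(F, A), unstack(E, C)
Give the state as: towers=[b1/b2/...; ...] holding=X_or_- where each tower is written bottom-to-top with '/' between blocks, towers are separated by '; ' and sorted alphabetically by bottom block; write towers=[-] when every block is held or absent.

step 1 (unstack(A, F)): towers=[B; D/C/E; F] holding=A
step 2 (stack(A, B)): towers=[B/A; D/C/E; F] holding=-
step 3 (pickup(F)): towers=[B/A; D/C/E] holding=F
step 4 (unstack(E, D)) [no-op]: towers=[B/A; D/C/E] holding=F
step 5 (unstack(E, C)) [no-op]: towers=[B/A; D/C/E] holding=F
step 6 (stack(F, A)): towers=[B/A/F; D/C/E] holding=-
step 7 (unstack(E, C)): towers=[B/A/F; D/C] holding=E

towers=[B/A/F; D/C] holding=E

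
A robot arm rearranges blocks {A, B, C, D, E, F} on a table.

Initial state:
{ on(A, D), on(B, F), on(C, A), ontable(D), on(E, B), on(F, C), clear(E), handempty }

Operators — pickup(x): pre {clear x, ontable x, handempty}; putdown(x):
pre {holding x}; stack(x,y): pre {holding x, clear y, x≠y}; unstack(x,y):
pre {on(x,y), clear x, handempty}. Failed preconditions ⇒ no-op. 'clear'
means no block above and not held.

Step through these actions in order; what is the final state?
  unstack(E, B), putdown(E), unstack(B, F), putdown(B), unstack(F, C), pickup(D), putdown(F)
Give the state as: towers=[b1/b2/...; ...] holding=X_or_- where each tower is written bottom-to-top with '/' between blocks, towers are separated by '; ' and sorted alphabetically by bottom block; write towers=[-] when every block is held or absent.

towers=[B; D/A/C; E; F] holding=-

step 1 (unstack(E, B)): towers=[D/A/C/F/B] holding=E
step 2 (putdown(E)): towers=[D/A/C/F/B; E] holding=-
step 3 (unstack(B, F)): towers=[D/A/C/F; E] holding=B
step 4 (putdown(B)): towers=[B; D/A/C/F; E] holding=-
step 5 (unstack(F, C)): towers=[B; D/A/C; E] holding=F
step 6 (pickup(D)) [no-op]: towers=[B; D/A/C; E] holding=F
step 7 (putdown(F)): towers=[B; D/A/C; E; F] holding=-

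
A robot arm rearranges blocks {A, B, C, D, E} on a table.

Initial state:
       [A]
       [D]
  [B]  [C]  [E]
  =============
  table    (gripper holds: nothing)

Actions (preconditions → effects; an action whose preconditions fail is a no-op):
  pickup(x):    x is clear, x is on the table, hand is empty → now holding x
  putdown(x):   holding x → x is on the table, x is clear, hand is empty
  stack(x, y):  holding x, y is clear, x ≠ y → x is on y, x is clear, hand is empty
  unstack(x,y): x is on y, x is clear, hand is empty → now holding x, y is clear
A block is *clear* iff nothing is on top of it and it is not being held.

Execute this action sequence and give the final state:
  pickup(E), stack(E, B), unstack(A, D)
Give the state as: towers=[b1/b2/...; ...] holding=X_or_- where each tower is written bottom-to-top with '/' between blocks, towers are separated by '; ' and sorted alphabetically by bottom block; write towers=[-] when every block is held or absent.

step 1 (pickup(E)): towers=[B; C/D/A] holding=E
step 2 (stack(E, B)): towers=[B/E; C/D/A] holding=-
step 3 (unstack(A, D)): towers=[B/E; C/D] holding=A

towers=[B/E; C/D] holding=A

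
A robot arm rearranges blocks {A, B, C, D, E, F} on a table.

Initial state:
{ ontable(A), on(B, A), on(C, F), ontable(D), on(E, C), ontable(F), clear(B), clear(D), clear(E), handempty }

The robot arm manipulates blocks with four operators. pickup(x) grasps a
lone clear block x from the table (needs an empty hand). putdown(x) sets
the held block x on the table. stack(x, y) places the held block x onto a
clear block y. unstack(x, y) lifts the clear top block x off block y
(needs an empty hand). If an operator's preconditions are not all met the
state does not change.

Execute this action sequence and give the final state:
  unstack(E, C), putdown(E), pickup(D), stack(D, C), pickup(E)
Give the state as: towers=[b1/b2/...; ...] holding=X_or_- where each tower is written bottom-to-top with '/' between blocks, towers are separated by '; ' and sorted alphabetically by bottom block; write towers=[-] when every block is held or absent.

step 1 (unstack(E, C)): towers=[A/B; D; F/C] holding=E
step 2 (putdown(E)): towers=[A/B; D; E; F/C] holding=-
step 3 (pickup(D)): towers=[A/B; E; F/C] holding=D
step 4 (stack(D, C)): towers=[A/B; E; F/C/D] holding=-
step 5 (pickup(E)): towers=[A/B; F/C/D] holding=E

towers=[A/B; F/C/D] holding=E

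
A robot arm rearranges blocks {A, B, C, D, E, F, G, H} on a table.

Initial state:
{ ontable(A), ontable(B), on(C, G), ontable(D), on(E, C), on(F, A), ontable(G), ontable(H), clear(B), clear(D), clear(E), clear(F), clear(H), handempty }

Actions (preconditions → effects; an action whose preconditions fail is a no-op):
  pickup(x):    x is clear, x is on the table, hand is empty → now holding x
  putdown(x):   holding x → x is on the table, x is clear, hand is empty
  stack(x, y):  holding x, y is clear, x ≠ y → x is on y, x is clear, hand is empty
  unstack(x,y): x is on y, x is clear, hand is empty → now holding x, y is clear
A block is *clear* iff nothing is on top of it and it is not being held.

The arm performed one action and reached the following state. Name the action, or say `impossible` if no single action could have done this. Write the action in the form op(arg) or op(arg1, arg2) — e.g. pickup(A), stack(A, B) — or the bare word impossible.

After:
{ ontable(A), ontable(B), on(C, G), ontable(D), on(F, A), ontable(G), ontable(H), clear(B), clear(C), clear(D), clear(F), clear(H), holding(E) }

unstack(E, C)

target: towers=[A/F; B; D; G/C; H] holding=E
     unstack(E, C) → towers=[A/F; B; D; G/C; H] holding=E  ← match
         pickup(H) → towers=[A/F; B; D; G/C/E] holding=H
         pickup(B) → towers=[A/F; D; G/C/E; H] holding=B
     unstack(F, A) → towers=[A; B; D; G/C/E; H] holding=F
         pickup(D) → towers=[A/F; B; G/C/E; H] holding=D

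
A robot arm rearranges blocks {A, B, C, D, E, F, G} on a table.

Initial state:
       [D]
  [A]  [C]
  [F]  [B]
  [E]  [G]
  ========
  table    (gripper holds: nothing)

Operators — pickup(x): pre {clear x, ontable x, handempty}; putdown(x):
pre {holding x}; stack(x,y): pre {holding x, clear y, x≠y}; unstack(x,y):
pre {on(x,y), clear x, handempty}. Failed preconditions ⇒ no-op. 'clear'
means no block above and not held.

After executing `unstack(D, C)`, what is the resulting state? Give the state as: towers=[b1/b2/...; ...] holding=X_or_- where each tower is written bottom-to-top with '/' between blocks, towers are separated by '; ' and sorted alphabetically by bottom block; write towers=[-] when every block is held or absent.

before: towers=[E/F/A; G/B/C/D] holding=-
pre[unstack(D, C)]: on(D,C) ✓, clear(D) ✓, handempty ✓
all met → apply unstack(D, C)
after:  towers=[E/F/A; G/B/C] holding=D

towers=[E/F/A; G/B/C] holding=D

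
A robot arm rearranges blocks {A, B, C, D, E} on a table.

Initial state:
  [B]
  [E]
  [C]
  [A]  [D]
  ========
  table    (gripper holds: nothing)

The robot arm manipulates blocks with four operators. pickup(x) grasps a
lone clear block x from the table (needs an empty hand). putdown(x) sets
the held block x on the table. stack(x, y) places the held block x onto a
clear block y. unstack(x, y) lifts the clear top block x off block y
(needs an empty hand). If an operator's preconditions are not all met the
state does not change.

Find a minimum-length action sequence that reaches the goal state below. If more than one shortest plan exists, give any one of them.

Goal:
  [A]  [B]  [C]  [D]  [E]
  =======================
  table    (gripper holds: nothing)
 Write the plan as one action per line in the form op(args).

unstack(B, E)
putdown(B)
unstack(E, C)
putdown(E)
unstack(C, A)
putdown(C)

step 1 (unstack(B, E)): towers=[A/C/E; D] holding=B
step 2 (putdown(B)): towers=[A/C/E; B; D] holding=-
step 3 (unstack(E, C)): towers=[A/C; B; D] holding=E
step 4 (putdown(E)): towers=[A/C; B; D; E] holding=-
step 5 (unstack(C, A)): towers=[A; B; D; E] holding=C
step 6 (putdown(C)): towers=[A; B; C; D; E] holding=-
goal check: towers=[A; B; C; D; E] holding=- — reached (length 6, optimal by BFS)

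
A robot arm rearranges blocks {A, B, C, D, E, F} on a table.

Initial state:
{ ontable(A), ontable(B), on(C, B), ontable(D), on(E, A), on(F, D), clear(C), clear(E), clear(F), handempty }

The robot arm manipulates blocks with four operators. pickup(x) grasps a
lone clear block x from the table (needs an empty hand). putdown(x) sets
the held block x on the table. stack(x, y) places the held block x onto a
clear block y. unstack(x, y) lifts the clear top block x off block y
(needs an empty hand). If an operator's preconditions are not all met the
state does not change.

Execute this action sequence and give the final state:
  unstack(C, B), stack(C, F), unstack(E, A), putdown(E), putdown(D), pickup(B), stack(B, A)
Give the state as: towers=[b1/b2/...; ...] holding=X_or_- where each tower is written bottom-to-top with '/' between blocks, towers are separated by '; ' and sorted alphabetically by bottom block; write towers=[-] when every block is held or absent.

step 1 (unstack(C, B)): towers=[A/E; B; D/F] holding=C
step 2 (stack(C, F)): towers=[A/E; B; D/F/C] holding=-
step 3 (unstack(E, A)): towers=[A; B; D/F/C] holding=E
step 4 (putdown(E)): towers=[A; B; D/F/C; E] holding=-
step 5 (putdown(D)) [no-op]: towers=[A; B; D/F/C; E] holding=-
step 6 (pickup(B)): towers=[A; D/F/C; E] holding=B
step 7 (stack(B, A)): towers=[A/B; D/F/C; E] holding=-

towers=[A/B; D/F/C; E] holding=-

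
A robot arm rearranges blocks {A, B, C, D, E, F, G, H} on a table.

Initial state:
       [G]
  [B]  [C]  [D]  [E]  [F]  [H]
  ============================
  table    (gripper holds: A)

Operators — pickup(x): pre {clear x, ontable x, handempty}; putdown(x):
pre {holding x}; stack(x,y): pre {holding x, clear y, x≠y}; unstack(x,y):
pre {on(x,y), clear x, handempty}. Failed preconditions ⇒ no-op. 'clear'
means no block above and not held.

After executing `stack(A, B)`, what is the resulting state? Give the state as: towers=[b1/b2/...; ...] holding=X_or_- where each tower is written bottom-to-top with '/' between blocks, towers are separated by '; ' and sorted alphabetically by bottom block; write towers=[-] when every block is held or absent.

before: towers=[B; C/G; D; E; F; H] holding=A
pre[stack(A, B)]: holding(A) ✓, clear(B) ✓, A≠B ✓
all met → apply stack(A, B)
after:  towers=[B/A; C/G; D; E; F; H] holding=-

towers=[B/A; C/G; D; E; F; H] holding=-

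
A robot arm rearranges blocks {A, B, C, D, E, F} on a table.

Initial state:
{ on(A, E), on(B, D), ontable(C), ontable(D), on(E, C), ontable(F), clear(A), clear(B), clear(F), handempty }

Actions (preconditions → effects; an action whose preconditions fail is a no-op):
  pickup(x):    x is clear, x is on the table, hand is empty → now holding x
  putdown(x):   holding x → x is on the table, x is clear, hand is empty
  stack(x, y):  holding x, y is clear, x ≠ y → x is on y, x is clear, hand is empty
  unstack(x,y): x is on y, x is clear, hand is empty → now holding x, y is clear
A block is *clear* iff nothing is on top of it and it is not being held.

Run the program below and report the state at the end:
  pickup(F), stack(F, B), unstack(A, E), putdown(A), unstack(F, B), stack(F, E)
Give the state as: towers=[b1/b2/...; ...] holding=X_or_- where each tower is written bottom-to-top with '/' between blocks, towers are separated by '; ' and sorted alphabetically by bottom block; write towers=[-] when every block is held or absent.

step 1 (pickup(F)): towers=[C/E/A; D/B] holding=F
step 2 (stack(F, B)): towers=[C/E/A; D/B/F] holding=-
step 3 (unstack(A, E)): towers=[C/E; D/B/F] holding=A
step 4 (putdown(A)): towers=[A; C/E; D/B/F] holding=-
step 5 (unstack(F, B)): towers=[A; C/E; D/B] holding=F
step 6 (stack(F, E)): towers=[A; C/E/F; D/B] holding=-

towers=[A; C/E/F; D/B] holding=-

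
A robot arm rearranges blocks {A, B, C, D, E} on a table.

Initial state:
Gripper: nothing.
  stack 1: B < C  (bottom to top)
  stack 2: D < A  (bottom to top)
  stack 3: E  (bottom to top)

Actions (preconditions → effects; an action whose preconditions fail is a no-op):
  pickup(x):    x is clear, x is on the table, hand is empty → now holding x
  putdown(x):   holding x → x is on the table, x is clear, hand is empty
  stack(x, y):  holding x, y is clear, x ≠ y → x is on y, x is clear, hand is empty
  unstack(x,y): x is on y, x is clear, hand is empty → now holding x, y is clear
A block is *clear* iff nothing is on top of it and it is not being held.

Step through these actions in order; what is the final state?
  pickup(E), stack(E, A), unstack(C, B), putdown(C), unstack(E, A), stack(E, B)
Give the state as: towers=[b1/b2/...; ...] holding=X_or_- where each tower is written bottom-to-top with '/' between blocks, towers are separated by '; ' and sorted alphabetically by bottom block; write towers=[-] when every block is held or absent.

step 1 (pickup(E)): towers=[B/C; D/A] holding=E
step 2 (stack(E, A)): towers=[B/C; D/A/E] holding=-
step 3 (unstack(C, B)): towers=[B; D/A/E] holding=C
step 4 (putdown(C)): towers=[B; C; D/A/E] holding=-
step 5 (unstack(E, A)): towers=[B; C; D/A] holding=E
step 6 (stack(E, B)): towers=[B/E; C; D/A] holding=-

towers=[B/E; C; D/A] holding=-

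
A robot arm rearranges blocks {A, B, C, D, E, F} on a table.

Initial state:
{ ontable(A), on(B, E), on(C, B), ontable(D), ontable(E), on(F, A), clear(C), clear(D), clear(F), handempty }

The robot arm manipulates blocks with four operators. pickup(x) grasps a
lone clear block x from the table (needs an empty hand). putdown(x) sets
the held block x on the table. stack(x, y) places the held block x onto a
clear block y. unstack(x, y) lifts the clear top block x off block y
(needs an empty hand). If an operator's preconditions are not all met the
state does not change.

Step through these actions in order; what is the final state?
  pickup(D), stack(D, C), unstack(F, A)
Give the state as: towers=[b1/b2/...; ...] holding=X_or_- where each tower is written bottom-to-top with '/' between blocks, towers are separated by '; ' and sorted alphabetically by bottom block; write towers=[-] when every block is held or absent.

towers=[A; E/B/C/D] holding=F

step 1 (pickup(D)): towers=[A/F; E/B/C] holding=D
step 2 (stack(D, C)): towers=[A/F; E/B/C/D] holding=-
step 3 (unstack(F, A)): towers=[A; E/B/C/D] holding=F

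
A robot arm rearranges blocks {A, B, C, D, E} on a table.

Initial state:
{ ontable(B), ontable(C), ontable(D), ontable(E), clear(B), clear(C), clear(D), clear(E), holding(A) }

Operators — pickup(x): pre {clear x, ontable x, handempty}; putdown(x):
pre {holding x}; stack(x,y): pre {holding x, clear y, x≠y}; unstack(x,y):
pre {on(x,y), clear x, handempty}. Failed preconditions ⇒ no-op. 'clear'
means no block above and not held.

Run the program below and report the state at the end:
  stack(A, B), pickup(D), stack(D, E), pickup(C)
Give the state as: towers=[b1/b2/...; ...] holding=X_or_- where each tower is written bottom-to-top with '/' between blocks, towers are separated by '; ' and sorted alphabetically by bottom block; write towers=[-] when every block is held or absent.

step 1 (stack(A, B)): towers=[B/A; C; D; E] holding=-
step 2 (pickup(D)): towers=[B/A; C; E] holding=D
step 3 (stack(D, E)): towers=[B/A; C; E/D] holding=-
step 4 (pickup(C)): towers=[B/A; E/D] holding=C

towers=[B/A; E/D] holding=C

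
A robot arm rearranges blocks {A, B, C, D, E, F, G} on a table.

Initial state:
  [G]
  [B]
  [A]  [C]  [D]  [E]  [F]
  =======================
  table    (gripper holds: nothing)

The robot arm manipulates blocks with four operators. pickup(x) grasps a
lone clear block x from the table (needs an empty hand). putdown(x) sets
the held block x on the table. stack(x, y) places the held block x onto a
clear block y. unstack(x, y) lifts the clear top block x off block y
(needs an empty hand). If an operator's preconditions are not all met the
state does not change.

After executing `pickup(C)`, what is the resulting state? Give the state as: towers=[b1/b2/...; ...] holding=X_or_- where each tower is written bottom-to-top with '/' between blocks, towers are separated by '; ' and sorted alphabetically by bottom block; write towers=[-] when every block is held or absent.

before: towers=[A/B/G; C; D; E; F] holding=-
pre[pickup(C)]: clear(C) ✓, ontable(C) ✓, handempty ✓
all met → apply pickup(C)
after:  towers=[A/B/G; D; E; F] holding=C

towers=[A/B/G; D; E; F] holding=C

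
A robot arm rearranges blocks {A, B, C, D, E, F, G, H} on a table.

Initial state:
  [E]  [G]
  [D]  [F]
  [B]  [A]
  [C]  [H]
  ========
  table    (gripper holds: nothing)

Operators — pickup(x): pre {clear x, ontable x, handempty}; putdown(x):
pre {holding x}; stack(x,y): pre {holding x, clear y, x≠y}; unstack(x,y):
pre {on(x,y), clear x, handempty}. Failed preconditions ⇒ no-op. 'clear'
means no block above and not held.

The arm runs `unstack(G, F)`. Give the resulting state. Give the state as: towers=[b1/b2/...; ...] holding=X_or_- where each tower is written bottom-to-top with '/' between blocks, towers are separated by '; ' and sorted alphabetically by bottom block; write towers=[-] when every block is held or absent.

towers=[C/B/D/E; H/A/F] holding=G

before: towers=[C/B/D/E; H/A/F/G] holding=-
pre[unstack(G, F)]: on(G,F) ✓, clear(G) ✓, handempty ✓
all met → apply unstack(G, F)
after:  towers=[C/B/D/E; H/A/F] holding=G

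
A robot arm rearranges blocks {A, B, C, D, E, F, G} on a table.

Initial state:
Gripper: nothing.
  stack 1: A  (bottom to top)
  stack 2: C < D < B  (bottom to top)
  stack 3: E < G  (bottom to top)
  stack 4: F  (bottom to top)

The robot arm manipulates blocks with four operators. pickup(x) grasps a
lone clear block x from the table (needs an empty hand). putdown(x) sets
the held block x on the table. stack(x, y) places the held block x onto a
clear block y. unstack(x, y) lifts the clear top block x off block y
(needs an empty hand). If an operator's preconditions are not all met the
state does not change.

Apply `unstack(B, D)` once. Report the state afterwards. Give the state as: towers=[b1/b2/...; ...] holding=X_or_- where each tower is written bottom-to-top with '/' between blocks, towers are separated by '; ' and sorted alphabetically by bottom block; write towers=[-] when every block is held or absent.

towers=[A; C/D; E/G; F] holding=B

before: towers=[A; C/D/B; E/G; F] holding=-
pre[unstack(B, D)]: on(B,D) yes, clear(B) yes, handempty yes
all met → apply unstack(B, D)
after:  towers=[A; C/D; E/G; F] holding=B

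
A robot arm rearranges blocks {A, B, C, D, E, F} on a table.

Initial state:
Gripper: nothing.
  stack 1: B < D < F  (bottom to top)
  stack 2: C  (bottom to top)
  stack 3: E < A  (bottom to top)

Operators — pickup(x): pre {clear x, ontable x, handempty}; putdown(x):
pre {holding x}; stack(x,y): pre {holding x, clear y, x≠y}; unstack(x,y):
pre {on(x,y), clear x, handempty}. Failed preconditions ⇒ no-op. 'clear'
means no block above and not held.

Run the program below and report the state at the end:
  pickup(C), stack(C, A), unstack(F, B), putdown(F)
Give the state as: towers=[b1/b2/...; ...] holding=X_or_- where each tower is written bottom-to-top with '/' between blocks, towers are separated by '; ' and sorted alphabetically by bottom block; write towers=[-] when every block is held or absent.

towers=[B/D/F; E/A/C] holding=-

step 1 (pickup(C)): towers=[B/D/F; E/A] holding=C
step 2 (stack(C, A)): towers=[B/D/F; E/A/C] holding=-
step 3 (unstack(F, B)) [no-op]: towers=[B/D/F; E/A/C] holding=-
step 4 (putdown(F)) [no-op]: towers=[B/D/F; E/A/C] holding=-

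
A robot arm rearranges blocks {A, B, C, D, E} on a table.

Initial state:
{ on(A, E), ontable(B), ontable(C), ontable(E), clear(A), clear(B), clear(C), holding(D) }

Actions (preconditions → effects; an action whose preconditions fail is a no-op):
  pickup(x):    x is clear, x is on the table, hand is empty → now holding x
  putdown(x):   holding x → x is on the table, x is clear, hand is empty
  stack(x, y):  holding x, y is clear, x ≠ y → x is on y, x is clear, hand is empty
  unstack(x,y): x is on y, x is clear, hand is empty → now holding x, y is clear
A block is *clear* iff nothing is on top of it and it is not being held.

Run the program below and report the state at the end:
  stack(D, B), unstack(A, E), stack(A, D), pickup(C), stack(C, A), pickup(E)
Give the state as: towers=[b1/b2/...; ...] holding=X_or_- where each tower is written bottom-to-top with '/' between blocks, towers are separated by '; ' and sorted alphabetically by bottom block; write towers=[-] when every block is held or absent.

step 1 (stack(D, B)): towers=[B/D; C; E/A] holding=-
step 2 (unstack(A, E)): towers=[B/D; C; E] holding=A
step 3 (stack(A, D)): towers=[B/D/A; C; E] holding=-
step 4 (pickup(C)): towers=[B/D/A; E] holding=C
step 5 (stack(C, A)): towers=[B/D/A/C; E] holding=-
step 6 (pickup(E)): towers=[B/D/A/C] holding=E

towers=[B/D/A/C] holding=E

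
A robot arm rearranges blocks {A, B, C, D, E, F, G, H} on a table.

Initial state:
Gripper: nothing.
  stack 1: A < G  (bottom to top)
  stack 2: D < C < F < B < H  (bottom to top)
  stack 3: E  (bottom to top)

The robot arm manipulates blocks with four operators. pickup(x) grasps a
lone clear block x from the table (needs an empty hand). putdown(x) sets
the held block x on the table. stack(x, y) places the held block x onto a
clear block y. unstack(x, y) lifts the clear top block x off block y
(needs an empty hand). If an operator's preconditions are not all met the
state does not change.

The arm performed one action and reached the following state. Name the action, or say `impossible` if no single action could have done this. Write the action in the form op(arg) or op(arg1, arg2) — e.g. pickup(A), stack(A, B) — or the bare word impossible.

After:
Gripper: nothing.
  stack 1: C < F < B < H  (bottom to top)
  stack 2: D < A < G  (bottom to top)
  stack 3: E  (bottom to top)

target: towers=[C/F/B/H; D/A/G; E] holding=-
     unstack(G, A) → towers=[A; D/C/F/B/H; E] holding=G
         pickup(E) → towers=[A/G; D/C/F/B/H] holding=E
     unstack(H, B) → towers=[A/G; D/C/F/B; E] holding=H
none of the 3 applicable actions match → impossible

impossible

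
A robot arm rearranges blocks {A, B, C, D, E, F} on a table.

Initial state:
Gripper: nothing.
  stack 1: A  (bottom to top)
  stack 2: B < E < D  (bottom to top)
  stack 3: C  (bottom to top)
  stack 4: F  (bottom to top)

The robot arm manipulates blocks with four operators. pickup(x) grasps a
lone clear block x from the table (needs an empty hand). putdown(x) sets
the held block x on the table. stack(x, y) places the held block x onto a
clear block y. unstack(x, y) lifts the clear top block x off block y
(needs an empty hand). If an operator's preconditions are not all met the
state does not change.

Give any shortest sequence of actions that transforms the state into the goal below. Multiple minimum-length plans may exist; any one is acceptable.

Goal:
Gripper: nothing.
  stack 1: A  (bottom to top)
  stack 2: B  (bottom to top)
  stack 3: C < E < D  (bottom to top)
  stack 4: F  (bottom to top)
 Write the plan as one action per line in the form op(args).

unstack(D, E)
putdown(D)
unstack(E, B)
stack(E, C)
pickup(D)
stack(D, E)

step 1 (unstack(D, E)): towers=[A; B/E; C; F] holding=D
step 2 (putdown(D)): towers=[A; B/E; C; D; F] holding=-
step 3 (unstack(E, B)): towers=[A; B; C; D; F] holding=E
step 4 (stack(E, C)): towers=[A; B; C/E; D; F] holding=-
step 5 (pickup(D)): towers=[A; B; C/E; F] holding=D
step 6 (stack(D, E)): towers=[A; B; C/E/D; F] holding=-
goal check: towers=[A; B; C/E/D; F] holding=- — reached (length 6, optimal by BFS)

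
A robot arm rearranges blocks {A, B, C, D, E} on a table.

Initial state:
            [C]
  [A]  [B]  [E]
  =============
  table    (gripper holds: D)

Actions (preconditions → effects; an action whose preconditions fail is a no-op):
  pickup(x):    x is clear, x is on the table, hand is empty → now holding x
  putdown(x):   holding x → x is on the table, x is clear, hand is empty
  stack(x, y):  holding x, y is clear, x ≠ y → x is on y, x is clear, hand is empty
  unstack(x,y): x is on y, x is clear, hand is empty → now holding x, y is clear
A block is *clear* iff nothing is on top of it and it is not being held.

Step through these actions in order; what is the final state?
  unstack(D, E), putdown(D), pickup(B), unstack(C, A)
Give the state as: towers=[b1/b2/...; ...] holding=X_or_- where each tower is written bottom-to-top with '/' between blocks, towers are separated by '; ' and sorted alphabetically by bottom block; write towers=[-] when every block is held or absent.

step 1 (unstack(D, E)) [no-op]: towers=[A; B; E/C] holding=D
step 2 (putdown(D)): towers=[A; B; D; E/C] holding=-
step 3 (pickup(B)): towers=[A; D; E/C] holding=B
step 4 (unstack(C, A)) [no-op]: towers=[A; D; E/C] holding=B

towers=[A; D; E/C] holding=B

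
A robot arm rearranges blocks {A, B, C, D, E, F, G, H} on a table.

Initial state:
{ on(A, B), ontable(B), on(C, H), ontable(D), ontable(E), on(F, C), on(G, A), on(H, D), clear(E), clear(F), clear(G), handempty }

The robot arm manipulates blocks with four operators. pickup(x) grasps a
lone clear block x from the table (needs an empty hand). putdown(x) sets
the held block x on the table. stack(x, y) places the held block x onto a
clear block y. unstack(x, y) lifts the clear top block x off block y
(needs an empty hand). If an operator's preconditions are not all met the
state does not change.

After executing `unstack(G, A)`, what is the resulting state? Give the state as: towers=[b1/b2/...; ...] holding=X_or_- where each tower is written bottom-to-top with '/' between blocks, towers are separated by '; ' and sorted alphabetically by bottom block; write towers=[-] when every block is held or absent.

towers=[B/A; D/H/C/F; E] holding=G

before: towers=[B/A/G; D/H/C/F; E] holding=-
pre[unstack(G, A)]: on(G,A) ok, clear(G) ok, handempty ok
all met → apply unstack(G, A)
after:  towers=[B/A; D/H/C/F; E] holding=G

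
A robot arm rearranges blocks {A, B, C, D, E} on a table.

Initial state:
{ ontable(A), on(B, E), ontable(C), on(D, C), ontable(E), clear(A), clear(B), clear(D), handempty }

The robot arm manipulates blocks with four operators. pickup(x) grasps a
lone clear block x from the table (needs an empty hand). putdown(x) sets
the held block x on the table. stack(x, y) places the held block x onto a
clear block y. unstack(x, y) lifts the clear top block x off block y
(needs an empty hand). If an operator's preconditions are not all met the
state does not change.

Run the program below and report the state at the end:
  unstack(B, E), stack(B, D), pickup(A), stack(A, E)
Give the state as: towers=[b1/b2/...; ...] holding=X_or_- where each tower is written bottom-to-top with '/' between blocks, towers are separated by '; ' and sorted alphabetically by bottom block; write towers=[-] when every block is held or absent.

step 1 (unstack(B, E)): towers=[A; C/D; E] holding=B
step 2 (stack(B, D)): towers=[A; C/D/B; E] holding=-
step 3 (pickup(A)): towers=[C/D/B; E] holding=A
step 4 (stack(A, E)): towers=[C/D/B; E/A] holding=-

towers=[C/D/B; E/A] holding=-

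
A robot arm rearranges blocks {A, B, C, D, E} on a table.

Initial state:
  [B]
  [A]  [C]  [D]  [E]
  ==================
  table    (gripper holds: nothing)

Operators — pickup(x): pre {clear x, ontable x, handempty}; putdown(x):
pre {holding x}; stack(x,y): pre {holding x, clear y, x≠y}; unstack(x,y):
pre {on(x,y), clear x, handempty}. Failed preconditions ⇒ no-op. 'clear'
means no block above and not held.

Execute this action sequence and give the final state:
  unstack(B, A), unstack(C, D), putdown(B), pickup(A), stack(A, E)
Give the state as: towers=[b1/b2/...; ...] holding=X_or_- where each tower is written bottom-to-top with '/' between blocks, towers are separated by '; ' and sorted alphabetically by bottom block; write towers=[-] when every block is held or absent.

towers=[B; C; D; E/A] holding=-

step 1 (unstack(B, A)): towers=[A; C; D; E] holding=B
step 2 (unstack(C, D)) [no-op]: towers=[A; C; D; E] holding=B
step 3 (putdown(B)): towers=[A; B; C; D; E] holding=-
step 4 (pickup(A)): towers=[B; C; D; E] holding=A
step 5 (stack(A, E)): towers=[B; C; D; E/A] holding=-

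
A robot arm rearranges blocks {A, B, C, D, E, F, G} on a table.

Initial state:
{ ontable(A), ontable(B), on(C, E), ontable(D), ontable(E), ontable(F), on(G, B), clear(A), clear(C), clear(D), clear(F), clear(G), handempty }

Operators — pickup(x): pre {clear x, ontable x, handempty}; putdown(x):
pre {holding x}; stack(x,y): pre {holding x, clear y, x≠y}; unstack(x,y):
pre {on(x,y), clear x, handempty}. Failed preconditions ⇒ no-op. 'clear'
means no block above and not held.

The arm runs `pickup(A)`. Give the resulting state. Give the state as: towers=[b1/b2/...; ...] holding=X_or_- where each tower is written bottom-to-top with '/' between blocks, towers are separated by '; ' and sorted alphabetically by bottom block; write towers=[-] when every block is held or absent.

towers=[B/G; D; E/C; F] holding=A

before: towers=[A; B/G; D; E/C; F] holding=-
pre[pickup(A)]: clear(A) yes, ontable(A) yes, handempty yes
all met → apply pickup(A)
after:  towers=[B/G; D; E/C; F] holding=A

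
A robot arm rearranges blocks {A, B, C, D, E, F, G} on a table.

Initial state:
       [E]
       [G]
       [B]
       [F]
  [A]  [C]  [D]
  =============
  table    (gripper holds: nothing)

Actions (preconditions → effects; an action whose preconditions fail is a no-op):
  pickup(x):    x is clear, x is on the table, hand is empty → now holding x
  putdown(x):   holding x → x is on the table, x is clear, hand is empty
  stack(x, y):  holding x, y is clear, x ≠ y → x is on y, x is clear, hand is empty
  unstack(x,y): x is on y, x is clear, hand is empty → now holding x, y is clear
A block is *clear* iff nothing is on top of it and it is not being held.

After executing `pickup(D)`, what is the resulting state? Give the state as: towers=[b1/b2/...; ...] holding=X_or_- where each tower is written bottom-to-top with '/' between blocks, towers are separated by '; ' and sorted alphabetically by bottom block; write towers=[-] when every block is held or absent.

towers=[A; C/F/B/G/E] holding=D

before: towers=[A; C/F/B/G/E; D] holding=-
pre[pickup(D)]: clear(D) ok, ontable(D) ok, handempty ok
all met → apply pickup(D)
after:  towers=[A; C/F/B/G/E] holding=D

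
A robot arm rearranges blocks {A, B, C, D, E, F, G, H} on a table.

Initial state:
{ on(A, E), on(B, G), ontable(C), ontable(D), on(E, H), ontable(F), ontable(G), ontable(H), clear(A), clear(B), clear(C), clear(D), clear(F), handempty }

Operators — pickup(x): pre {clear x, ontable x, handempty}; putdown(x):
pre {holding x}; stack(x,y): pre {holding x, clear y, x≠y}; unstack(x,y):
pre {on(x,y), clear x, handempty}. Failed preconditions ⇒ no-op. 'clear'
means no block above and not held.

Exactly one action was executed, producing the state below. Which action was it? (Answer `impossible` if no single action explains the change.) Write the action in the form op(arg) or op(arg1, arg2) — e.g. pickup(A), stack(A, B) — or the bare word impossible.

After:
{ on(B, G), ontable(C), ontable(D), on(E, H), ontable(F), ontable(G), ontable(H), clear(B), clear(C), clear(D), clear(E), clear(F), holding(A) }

target: towers=[C; D; F; G/B; H/E] holding=A
     unstack(A, E) → towers=[C; D; F; G/B; H/E] holding=A  ← match
     unstack(B, G) → towers=[C; D; F; G; H/E/A] holding=B
         pickup(F) → towers=[C; D; G/B; H/E/A] holding=F
         pickup(D) → towers=[C; F; G/B; H/E/A] holding=D
         pickup(C) → towers=[D; F; G/B; H/E/A] holding=C

unstack(A, E)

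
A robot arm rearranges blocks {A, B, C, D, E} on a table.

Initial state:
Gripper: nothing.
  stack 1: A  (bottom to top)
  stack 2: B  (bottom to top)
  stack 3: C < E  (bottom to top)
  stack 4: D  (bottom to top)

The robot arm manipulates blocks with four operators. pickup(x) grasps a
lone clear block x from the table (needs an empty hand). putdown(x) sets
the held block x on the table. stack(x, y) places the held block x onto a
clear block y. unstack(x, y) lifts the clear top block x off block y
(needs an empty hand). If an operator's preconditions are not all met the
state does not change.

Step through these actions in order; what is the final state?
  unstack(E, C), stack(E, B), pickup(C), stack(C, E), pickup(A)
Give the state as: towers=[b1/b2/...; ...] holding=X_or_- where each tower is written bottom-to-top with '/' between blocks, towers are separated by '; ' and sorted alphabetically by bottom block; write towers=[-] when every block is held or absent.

towers=[B/E/C; D] holding=A

step 1 (unstack(E, C)): towers=[A; B; C; D] holding=E
step 2 (stack(E, B)): towers=[A; B/E; C; D] holding=-
step 3 (pickup(C)): towers=[A; B/E; D] holding=C
step 4 (stack(C, E)): towers=[A; B/E/C; D] holding=-
step 5 (pickup(A)): towers=[B/E/C; D] holding=A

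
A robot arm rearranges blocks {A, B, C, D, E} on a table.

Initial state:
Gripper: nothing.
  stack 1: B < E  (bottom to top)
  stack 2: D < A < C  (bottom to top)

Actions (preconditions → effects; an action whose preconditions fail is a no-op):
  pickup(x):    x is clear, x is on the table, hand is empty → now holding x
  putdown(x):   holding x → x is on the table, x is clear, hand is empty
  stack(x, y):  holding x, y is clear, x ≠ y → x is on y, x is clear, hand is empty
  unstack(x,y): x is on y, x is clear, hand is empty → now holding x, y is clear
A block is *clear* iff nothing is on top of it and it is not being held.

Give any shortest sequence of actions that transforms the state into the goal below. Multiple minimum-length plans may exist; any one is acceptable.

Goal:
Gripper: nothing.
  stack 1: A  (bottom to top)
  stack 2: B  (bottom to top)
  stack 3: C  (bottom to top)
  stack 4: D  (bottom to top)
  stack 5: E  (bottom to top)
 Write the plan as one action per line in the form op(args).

unstack(E, B)
putdown(E)
unstack(C, A)
putdown(C)
unstack(A, D)
putdown(A)

step 1 (unstack(E, B)): towers=[B; D/A/C] holding=E
step 2 (putdown(E)): towers=[B; D/A/C; E] holding=-
step 3 (unstack(C, A)): towers=[B; D/A; E] holding=C
step 4 (putdown(C)): towers=[B; C; D/A; E] holding=-
step 5 (unstack(A, D)): towers=[B; C; D; E] holding=A
step 6 (putdown(A)): towers=[A; B; C; D; E] holding=-
goal check: towers=[A; B; C; D; E] holding=- — reached (length 6, optimal by BFS)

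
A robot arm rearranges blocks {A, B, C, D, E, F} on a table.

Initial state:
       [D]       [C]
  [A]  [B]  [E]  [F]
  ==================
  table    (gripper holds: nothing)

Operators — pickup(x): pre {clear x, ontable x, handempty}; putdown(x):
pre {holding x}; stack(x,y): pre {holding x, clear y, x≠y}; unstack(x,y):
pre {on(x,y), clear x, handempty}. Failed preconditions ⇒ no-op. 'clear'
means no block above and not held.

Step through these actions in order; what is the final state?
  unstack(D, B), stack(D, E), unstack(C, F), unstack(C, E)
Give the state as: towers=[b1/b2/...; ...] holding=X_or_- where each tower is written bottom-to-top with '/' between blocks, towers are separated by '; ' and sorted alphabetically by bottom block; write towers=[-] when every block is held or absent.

step 1 (unstack(D, B)): towers=[A; B; E; F/C] holding=D
step 2 (stack(D, E)): towers=[A; B; E/D; F/C] holding=-
step 3 (unstack(C, F)): towers=[A; B; E/D; F] holding=C
step 4 (unstack(C, E)) [no-op]: towers=[A; B; E/D; F] holding=C

towers=[A; B; E/D; F] holding=C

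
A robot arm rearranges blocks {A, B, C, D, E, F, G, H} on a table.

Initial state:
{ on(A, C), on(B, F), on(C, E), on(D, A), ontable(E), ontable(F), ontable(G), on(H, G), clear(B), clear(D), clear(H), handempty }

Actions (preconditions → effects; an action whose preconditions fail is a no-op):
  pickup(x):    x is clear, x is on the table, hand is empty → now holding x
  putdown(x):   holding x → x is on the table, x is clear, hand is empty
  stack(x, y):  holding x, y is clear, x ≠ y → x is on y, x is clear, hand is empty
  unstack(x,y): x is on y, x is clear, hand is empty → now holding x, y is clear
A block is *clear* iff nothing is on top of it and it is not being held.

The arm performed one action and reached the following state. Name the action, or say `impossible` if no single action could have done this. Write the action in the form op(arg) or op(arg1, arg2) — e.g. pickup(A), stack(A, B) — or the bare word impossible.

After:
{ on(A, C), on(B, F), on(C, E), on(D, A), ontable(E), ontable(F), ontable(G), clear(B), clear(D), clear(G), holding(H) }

target: towers=[E/C/A/D; F/B; G] holding=H
     unstack(H, G) → towers=[E/C/A/D; F/B; G] holding=H  ← match
     unstack(B, F) → towers=[E/C/A/D; F; G/H] holding=B
     unstack(D, A) → towers=[E/C/A; F/B; G/H] holding=D

unstack(H, G)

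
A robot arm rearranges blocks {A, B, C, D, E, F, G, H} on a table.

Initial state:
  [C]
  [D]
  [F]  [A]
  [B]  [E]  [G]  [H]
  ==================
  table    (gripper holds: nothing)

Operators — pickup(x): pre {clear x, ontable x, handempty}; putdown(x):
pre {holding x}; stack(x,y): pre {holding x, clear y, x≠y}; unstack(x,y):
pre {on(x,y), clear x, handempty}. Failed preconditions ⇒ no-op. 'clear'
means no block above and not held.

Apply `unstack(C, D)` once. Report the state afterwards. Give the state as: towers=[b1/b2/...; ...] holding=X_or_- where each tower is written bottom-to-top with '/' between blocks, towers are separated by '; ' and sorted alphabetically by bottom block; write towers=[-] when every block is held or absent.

before: towers=[B/F/D/C; E/A; G; H] holding=-
pre[unstack(C, D)]: on(C,D) yes, clear(C) yes, handempty yes
all met → apply unstack(C, D)
after:  towers=[B/F/D; E/A; G; H] holding=C

towers=[B/F/D; E/A; G; H] holding=C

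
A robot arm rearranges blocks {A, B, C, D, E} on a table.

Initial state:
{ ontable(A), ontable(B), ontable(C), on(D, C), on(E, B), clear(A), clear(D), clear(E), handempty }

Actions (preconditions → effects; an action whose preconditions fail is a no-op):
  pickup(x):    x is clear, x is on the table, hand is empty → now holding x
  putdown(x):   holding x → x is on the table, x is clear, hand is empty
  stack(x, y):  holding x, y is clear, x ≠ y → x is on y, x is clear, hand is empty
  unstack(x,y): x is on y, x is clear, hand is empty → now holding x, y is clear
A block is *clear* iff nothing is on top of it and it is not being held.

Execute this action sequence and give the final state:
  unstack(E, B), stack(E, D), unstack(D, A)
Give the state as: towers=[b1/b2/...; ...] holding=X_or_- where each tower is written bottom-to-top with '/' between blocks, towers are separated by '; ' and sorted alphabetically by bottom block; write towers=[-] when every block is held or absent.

towers=[A; B; C/D/E] holding=-

step 1 (unstack(E, B)): towers=[A; B; C/D] holding=E
step 2 (stack(E, D)): towers=[A; B; C/D/E] holding=-
step 3 (unstack(D, A)) [no-op]: towers=[A; B; C/D/E] holding=-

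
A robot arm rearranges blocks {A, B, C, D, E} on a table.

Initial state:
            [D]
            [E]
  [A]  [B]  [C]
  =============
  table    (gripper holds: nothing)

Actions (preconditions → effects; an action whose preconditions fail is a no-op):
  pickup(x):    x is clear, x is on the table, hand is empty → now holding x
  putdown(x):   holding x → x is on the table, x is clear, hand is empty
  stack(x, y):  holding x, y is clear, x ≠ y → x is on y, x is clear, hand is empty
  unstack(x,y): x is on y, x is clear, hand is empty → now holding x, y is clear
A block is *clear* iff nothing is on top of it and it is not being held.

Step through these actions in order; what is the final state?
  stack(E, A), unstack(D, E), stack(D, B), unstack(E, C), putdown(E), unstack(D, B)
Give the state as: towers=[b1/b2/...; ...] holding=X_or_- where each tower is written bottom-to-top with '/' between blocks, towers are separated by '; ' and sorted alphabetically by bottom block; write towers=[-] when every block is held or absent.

step 1 (stack(E, A)) [no-op]: towers=[A; B; C/E/D] holding=-
step 2 (unstack(D, E)): towers=[A; B; C/E] holding=D
step 3 (stack(D, B)): towers=[A; B/D; C/E] holding=-
step 4 (unstack(E, C)): towers=[A; B/D; C] holding=E
step 5 (putdown(E)): towers=[A; B/D; C; E] holding=-
step 6 (unstack(D, B)): towers=[A; B; C; E] holding=D

towers=[A; B; C; E] holding=D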